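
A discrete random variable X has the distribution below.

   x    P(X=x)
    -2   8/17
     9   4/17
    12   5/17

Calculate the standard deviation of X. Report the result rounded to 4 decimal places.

E[X] = 80/17, E[X²] = 1076/17
Var(X) = E[X²] − (E[X])² = 1076/17 − 6400/289 = 11892/289
SD(X) = √(11892/289) ≈ 6.4147

6.4147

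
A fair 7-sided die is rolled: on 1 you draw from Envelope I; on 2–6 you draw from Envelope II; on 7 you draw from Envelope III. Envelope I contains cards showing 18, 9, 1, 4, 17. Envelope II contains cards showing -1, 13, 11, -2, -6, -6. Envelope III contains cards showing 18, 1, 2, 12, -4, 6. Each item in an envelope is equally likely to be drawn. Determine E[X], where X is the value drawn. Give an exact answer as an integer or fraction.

347/105

E[X | Envelope I] = (18 + 9 + 1 + 4 + 17)/5 = 49/5
E[X | Envelope II] = (-1 + 13 + 11 − 2 − 6 − 6)/6 = 3/2
E[X | Envelope III] = (18 + 1 + 2 + 12 − 4 + 6)/6 = 35/6
E[X] = (1/7)·49/5 + (5/7)·3/2 + (1/7)·35/6 = 347/105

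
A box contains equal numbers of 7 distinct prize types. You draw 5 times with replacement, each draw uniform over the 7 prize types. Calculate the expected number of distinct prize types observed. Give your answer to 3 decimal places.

Let Xⱼ=1 if type j appears at least once. P(Xⱼ=1) = 1 − ((7−1)/7)^5 = 9031/16807.
E[#distinct] = 7·9031/16807 = 9031/2401.
≈ 3.761

3.761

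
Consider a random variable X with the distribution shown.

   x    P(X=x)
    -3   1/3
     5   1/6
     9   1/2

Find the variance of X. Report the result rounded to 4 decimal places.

E[X] = (1/3)·(-3) + (1/6)·5 + (1/2)·9 = 13/3
E[X²] = (1/3)·9 + (1/6)·25 + (1/2)·81 = 143/3
Var(X) = 143/3 − (13/3)² = 260/9 ≈ 28.8889

28.8889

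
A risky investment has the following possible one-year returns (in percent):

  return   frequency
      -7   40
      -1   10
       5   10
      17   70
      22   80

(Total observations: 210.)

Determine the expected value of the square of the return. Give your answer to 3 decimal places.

291.286

Total = 210, so P(return=-7) = 40/210, etc.
E[X²] = (4/21)·49 + (1/21)·1 + (1/21)·25 + (1/3)·289 + (8/21)·484
     = 2039/7 ≈ 291.286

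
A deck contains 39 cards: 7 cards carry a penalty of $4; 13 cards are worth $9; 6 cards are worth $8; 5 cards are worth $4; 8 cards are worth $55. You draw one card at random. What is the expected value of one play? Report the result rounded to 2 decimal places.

E[payout] = (7/39)·(-4) + (13/39)·9 + (6/39)·8 + (5/39)·4 + (8/39)·55 = 199/13
≈ $15.31

$15.31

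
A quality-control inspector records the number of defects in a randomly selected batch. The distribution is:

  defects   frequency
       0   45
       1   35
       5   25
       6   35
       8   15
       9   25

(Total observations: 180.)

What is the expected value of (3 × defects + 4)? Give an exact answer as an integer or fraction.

Total = 180, so P(defects=0) = 45/180, etc.
E[3x+4] = (1/4)·4 + (7/36)·7 + (5/36)·19 + (7/36)·22 + (1/12)·28 + (5/36)·31
     = 191/12

191/12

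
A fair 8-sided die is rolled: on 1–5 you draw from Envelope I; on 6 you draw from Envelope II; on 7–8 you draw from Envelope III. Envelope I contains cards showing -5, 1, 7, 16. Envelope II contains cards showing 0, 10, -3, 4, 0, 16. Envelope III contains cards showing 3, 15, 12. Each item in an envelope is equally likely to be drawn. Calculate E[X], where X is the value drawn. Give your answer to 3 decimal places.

6.031

E[X | Envelope I] = (-5 + 1 + 7 + 16)/4 = 19/4
E[X | Envelope II] = (0 + 10 − 3 + 4 + 0 + 16)/6 = 9/2
E[X | Envelope III] = (3 + 15 + 12)/3 = 10
E[X] = (5/8)·19/4 + (1/8)·9/2 + (1/4)·10 = 193/32 ≈ 6.031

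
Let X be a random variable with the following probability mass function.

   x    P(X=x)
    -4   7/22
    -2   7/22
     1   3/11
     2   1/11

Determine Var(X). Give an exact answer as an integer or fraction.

591/121

E[X] = (7/22)·(-4) + (7/22)·(-2) + (3/11)·1 + (1/11)·2 = -16/11
E[X²] = (7/22)·16 + (7/22)·4 + (3/11)·1 + (1/11)·4 = 7
Var(X) = 7 − (-16/11)² = 591/121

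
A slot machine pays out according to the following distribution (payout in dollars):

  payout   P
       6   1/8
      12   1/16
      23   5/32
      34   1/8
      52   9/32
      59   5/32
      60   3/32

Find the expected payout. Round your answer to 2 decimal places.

$38.81

E[X] = (1/8)·6 + (1/16)·12 + (5/32)·23 + (1/8)·34 + (9/32)·52 + (5/32)·59 + (3/32)·60
     = 621/16 ≈ 38.81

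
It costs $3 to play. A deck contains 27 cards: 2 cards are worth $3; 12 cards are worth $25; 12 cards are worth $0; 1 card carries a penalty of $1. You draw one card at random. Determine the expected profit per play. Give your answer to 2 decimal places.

$8.30

E[payout] = (2/27)·3 + (12/27)·25 + (12/27)·0 + (1/27)·(-1) = 305/27
Expected profit = 305/27 − 3 = 224/27 ≈ $8.30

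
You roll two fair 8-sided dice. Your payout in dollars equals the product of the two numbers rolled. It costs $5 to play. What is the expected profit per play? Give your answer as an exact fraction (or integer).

Distribution of the product of the two numbers rolled: 1 w.p. 1/64, 2 w.p. 1/32, 3 w.p. 1/32, 4 w.p. 3/64, 5 w.p. 1/32, 6 w.p. 1/16, …
E[payout] = (1/64)·1 + (1/32)·2 + (1/32)·3 + (3/64)·4 + (1/32)·5 + (1/16)·6 + (1/32)·7 + (1/16)·8 + (1/64)·9 + (1/32)·10 + (1/16)·12 + (1/32)·14 + (1/32)·15 + (3/64)·16 + (1/32)·18 + (1/32)·20 + (1/32)·21 + (1/16)·24 + (1/64)·25 + (1/32)·28 + (1/32)·30 + (1/32)·32 + (1/32)·35 + (1/64)·36 + (1/32)·40 + (1/32)·42 + (1/32)·48 + (1/64)·49 + (1/32)·56 + (1/64)·64 = 81/4
Expected profit = 81/4 − 5 = 61/4

61/4 dollars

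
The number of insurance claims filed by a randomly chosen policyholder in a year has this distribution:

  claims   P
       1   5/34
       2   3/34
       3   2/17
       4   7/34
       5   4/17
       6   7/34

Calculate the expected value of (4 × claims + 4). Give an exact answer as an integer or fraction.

E[4x+4] = (5/34)·8 + (3/34)·12 + (2/17)·16 + (7/34)·20 + (4/17)·24 + (7/34)·28
     = 334/17

334/17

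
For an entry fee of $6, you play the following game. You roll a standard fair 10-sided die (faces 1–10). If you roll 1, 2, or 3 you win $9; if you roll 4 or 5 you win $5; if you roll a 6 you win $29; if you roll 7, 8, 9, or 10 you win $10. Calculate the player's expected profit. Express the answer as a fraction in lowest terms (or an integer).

23/5 dollars

E[payout] = (1/5)·5 + (3/10)·9 + (2/5)·10 + (1/10)·29 = 53/5
Expected profit = 53/5 − 6 = 23/5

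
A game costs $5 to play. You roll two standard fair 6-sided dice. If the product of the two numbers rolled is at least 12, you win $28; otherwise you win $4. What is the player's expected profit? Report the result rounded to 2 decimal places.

E[payout] = (19/36)·4 + (17/36)·28 = 46/3
Expected profit = 46/3 − 5 = 31/3 ≈ $10.33

$10.33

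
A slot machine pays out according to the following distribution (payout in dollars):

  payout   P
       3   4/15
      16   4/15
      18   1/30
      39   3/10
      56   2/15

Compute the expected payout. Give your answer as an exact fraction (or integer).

E[X] = (4/15)·3 + (4/15)·16 + (1/30)·18 + (3/10)·39 + (2/15)·56
     = 149/6

149/6 dollars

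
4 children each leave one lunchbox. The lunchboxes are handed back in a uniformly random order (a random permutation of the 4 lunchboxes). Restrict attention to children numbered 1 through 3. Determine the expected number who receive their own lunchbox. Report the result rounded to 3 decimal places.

0.750

Let Xᵢ = 1 if person i gets their own lunchbox. For each i, P(Xᵢ=1) = 1/4.
By linearity of expectation, E[X₁+…+X_3] = 3·(1/4) = 3/4.
≈ 0.750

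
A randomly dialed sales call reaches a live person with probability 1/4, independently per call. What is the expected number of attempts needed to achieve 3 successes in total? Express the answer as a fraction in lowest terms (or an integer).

12

By linearity (sum of 3 independent geometric waits), E[trials] = 3/p = 3/(1/4) = 12.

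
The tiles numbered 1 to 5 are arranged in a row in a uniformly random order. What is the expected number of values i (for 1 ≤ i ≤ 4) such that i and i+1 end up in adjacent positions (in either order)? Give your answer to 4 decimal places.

For each i ∈ {1,…,4}, let Xᵢ = 1 if i and i+1 are adjacent. P(Xᵢ=1) = 2·(5−1)!/5! = 2/5.
By linearity, E[ΣXᵢ] = (4)·(2/5) = 8/5.
≈ 1.6000

1.6000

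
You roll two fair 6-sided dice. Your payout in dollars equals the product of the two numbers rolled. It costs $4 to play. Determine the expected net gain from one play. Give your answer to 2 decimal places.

$8.25

Distribution of the product of the two numbers rolled: 1 w.p. 1/36, 2 w.p. 1/18, 3 w.p. 1/18, 4 w.p. 1/12, 5 w.p. 1/18, 6 w.p. 1/9, …
E[payout] = (1/36)·1 + (1/18)·2 + (1/18)·3 + (1/12)·4 + (1/18)·5 + (1/9)·6 + (1/18)·8 + (1/36)·9 + (1/18)·10 + (1/9)·12 + (1/18)·15 + (1/36)·16 + (1/18)·18 + (1/18)·20 + (1/18)·24 + (1/36)·25 + (1/18)·30 + (1/36)·36 = 49/4
Expected profit = 49/4 − 4 = 33/4 ≈ $8.25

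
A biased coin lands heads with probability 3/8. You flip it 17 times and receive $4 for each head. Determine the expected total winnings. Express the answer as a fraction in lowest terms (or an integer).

E[#heads] = 17·3/8 = 51/8 (linearity over flips).
E[winnings] = 4·51/8 = 51/2.

51/2 dollars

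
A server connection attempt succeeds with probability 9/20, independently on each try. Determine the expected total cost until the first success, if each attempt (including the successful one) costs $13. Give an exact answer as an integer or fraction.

260/9 dollars

E[#attempts] = 1/p = 20/9; E[cost] = 13·20/9 = 260/9.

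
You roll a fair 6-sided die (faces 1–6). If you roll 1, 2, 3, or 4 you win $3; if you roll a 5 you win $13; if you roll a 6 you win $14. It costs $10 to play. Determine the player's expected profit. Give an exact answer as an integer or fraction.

-7/2 dollars

E[payout] = (2/3)·3 + (1/6)·13 + (1/6)·14 = 13/2
Expected profit = 13/2 − 10 = -7/2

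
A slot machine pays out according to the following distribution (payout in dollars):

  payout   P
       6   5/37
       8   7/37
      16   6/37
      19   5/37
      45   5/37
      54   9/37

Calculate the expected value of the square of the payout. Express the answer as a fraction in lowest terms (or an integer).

E[X²] = (5/37)·36 + (7/37)·64 + (6/37)·256 + (5/37)·361 + (5/37)·2025 + (9/37)·2916
     = 40338/37

40338/37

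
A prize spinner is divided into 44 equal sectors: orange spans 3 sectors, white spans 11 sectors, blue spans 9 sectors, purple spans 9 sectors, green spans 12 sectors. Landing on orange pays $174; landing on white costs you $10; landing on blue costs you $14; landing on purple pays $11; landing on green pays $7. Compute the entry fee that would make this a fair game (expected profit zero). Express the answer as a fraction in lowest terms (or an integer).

E[payout] = (3/44)·174 + (11/44)·(-10) + (9/44)·(-14) + (9/44)·11 + (12/44)·7 = 469/44
Fair fee = E[payout] = 469/44

469/44 dollars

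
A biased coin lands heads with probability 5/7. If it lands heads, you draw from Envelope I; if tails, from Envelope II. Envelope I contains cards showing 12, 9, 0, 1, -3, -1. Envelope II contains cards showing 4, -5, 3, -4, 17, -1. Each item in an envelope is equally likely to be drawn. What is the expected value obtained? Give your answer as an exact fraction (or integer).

59/21

E[X | Envelope I] = (12 + 9 + 0 + 1 − 3 − 1)/6 = 3
E[X | Envelope II] = (4 − 5 + 3 − 4 + 17 − 1)/6 = 7/3
E[X] = (5/7)·3 + (2/7)·7/3 = 59/21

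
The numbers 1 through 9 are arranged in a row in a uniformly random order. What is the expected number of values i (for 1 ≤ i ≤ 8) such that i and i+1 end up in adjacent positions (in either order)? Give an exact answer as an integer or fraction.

16/9

For each i ∈ {1,…,8}, let Xᵢ = 1 if i and i+1 are adjacent. P(Xᵢ=1) = 2·(9−1)!/9! = 2/9.
By linearity, E[ΣXᵢ] = (8)·(2/9) = 16/9.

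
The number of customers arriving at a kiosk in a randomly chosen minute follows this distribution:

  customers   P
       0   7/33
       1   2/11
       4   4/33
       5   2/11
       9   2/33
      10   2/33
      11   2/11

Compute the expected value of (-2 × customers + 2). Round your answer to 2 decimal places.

-7.45

E[-2x+2] = (7/33)·2 + (2/11)·0 + (4/33)·(-6) + (2/11)·(-8) + (2/33)·(-16) + (2/33)·(-18) + (2/11)·(-20)
     = -82/11 ≈ -7.45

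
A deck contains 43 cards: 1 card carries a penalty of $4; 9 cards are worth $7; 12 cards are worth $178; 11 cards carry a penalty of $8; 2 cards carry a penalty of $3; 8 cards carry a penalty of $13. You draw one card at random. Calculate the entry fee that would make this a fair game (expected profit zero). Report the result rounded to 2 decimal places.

$46.44

E[payout] = (1/43)·(-4) + (9/43)·7 + (12/43)·178 + (11/43)·(-8) + (2/43)·(-3) + (8/43)·(-13) = 1997/43
Fair fee = E[payout] = 1997/43 ≈ $46.44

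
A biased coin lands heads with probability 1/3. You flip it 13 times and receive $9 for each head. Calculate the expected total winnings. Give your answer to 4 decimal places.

E[#heads] = 13·1/3 = 13/3 (linearity over flips).
E[winnings] = 9·13/3 = 39.
≈ 39.0000

$39.0000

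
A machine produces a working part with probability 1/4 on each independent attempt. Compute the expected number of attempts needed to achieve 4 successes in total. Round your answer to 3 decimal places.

16.000

By linearity (sum of 4 independent geometric waits), E[trials] = 4/p = 4/(1/4) = 16.
≈ 16.000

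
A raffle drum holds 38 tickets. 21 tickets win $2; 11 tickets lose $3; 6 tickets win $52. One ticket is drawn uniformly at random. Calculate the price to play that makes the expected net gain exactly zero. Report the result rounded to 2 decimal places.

E[payout] = (21/38)·2 + (11/38)·(-3) + (6/38)·52 = 321/38
Fair fee = E[payout] = 321/38 ≈ $8.45

$8.45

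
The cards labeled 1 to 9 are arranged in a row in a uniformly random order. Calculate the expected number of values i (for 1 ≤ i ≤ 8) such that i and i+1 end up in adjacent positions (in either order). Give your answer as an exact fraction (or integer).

16/9

For each i ∈ {1,…,8}, let Xᵢ = 1 if i and i+1 are adjacent. P(Xᵢ=1) = 2·(9−1)!/9! = 2/9.
By linearity, E[ΣXᵢ] = (8)·(2/9) = 16/9.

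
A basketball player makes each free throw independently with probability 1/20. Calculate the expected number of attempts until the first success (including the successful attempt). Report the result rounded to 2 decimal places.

For a geometric distribution, E[trials] = 1/p = 1/(1/20) = 20.
≈ 20.00

20.00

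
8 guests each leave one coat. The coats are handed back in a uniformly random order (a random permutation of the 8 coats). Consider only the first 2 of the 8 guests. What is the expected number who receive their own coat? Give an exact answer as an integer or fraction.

Let Xᵢ = 1 if person i gets their own coat. For each i, P(Xᵢ=1) = 1/8.
By linearity of expectation, E[X₁+…+X_2] = 2·(1/8) = 1/4.

1/4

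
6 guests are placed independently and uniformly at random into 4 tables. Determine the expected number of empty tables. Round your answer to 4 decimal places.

Let Xⱼ=1 if table j is empty. P(Xⱼ=1) = ((4-1)/4)^6 = 729/4096.
By linearity, E[#empty] = 4·729/4096 = 729/1024.
≈ 0.7119

0.7119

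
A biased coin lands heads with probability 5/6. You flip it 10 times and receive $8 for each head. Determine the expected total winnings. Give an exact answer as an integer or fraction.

E[#heads] = 10·5/6 = 25/3 (linearity over flips).
E[winnings] = 8·25/3 = 200/3.

200/3 dollars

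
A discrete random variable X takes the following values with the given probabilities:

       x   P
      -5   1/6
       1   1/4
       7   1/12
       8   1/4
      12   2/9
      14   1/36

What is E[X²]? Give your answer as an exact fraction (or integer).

1115/18

E[X²] = (1/6)·25 + (1/4)·1 + (1/12)·49 + (1/4)·64 + (2/9)·144 + (1/36)·196
     = 1115/18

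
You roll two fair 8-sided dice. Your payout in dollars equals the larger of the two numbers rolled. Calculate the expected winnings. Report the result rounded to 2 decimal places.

Distribution of the larger of the two numbers rolled: 1 w.p. 1/64, 2 w.p. 3/64, 3 w.p. 5/64, 4 w.p. 7/64, 5 w.p. 9/64, 6 w.p. 11/64, …
E[payout] = (1/64)·1 + (3/64)·2 + (5/64)·3 + (7/64)·4 + (9/64)·5 + (11/64)·6 + (13/64)·7 + (15/64)·8 = 93/16
≈ $5.81

$5.81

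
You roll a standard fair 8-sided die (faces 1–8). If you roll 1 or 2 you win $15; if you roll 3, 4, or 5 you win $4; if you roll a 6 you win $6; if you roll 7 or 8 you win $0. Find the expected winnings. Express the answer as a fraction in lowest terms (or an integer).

$6

E[payout] = (1/4)·0 + (3/8)·4 + (1/8)·6 + (1/4)·15 = 6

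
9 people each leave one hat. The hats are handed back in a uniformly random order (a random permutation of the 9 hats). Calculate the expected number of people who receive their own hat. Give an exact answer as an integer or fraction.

Let Xᵢ = 1 if person i gets their own hat. For each i, P(Xᵢ=1) = 1/9.
By linearity of expectation, E[X₁+…+X_9] = 9·(1/9) = 1.

1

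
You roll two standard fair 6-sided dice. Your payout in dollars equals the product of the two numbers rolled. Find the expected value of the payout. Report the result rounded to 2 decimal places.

Distribution of the product of the two numbers rolled: 1 w.p. 1/36, 2 w.p. 1/18, 3 w.p. 1/18, 4 w.p. 1/12, 5 w.p. 1/18, 6 w.p. 1/9, …
E[payout] = (1/36)·1 + (1/18)·2 + (1/18)·3 + (1/12)·4 + (1/18)·5 + (1/9)·6 + (1/18)·8 + (1/36)·9 + (1/18)·10 + (1/9)·12 + (1/18)·15 + (1/36)·16 + (1/18)·18 + (1/18)·20 + (1/18)·24 + (1/36)·25 + (1/18)·30 + (1/36)·36 = 49/4
≈ $12.25

$12.25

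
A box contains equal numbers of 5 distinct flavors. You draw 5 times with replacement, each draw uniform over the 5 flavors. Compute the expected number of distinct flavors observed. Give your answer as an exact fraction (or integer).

Let Xⱼ=1 if type j appears at least once. P(Xⱼ=1) = 1 − ((5−1)/5)^5 = 2101/3125.
E[#distinct] = 5·2101/3125 = 2101/625.

2101/625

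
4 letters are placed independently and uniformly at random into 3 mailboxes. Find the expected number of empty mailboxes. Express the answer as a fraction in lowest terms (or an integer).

Let Xⱼ=1 if mailbox j is empty. P(Xⱼ=1) = ((3-1)/3)^4 = 16/81.
By linearity, E[#empty] = 3·16/81 = 16/27.

16/27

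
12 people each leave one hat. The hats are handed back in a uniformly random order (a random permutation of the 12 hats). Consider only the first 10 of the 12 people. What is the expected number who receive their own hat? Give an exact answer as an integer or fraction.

5/6

Let Xᵢ = 1 if person i gets their own hat. For each i, P(Xᵢ=1) = 1/12.
By linearity of expectation, E[X₁+…+X_10] = 10·(1/12) = 5/6.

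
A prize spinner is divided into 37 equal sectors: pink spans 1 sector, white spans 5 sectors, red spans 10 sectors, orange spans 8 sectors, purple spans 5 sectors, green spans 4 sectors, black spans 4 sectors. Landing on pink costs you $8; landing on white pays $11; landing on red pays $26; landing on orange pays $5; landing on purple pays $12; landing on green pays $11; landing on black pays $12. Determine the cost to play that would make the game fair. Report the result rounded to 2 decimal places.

$13.49

E[payout] = (1/37)·(-8) + (5/37)·11 + (10/37)·26 + (8/37)·5 + (5/37)·12 + (4/37)·11 + (4/37)·12 = 499/37
Fair fee = E[payout] = 499/37 ≈ $13.49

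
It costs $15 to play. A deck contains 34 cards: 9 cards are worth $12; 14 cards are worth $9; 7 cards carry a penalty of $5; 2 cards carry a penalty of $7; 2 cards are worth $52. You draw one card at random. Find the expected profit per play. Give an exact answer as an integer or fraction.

E[payout] = (9/34)·12 + (14/34)·9 + (7/34)·(-5) + (2/34)·(-7) + (2/34)·52 = 17/2
Expected profit = 17/2 − 15 = -13/2

-13/2 dollars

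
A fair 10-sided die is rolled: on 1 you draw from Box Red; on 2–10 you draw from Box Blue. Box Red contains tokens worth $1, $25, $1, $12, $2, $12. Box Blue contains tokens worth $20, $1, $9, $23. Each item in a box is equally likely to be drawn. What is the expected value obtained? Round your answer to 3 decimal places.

$12.808

E[X | Box Red] = (1 + 25 + 1 + 12 + 2 + 12)/6 = 53/6
E[X | Box Blue] = (20 + 1 + 9 + 23)/4 = 53/4
E[X] = (1/10)·53/6 + (9/10)·53/4 = 1537/120 ≈ 12.808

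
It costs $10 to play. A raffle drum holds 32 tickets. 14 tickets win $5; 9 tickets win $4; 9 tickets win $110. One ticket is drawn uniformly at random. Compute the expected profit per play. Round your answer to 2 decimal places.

$24.25

E[payout] = (14/32)·5 + (9/32)·4 + (9/32)·110 = 137/4
Expected profit = 137/4 − 10 = 97/4 ≈ $24.25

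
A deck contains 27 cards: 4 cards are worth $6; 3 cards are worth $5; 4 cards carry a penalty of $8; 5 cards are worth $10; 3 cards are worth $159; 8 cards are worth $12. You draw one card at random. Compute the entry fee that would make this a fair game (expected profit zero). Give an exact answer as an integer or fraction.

E[payout] = (4/27)·6 + (3/27)·5 + (4/27)·(-8) + (5/27)·10 + (3/27)·159 + (8/27)·12 = 70/3
Fair fee = E[payout] = 70/3

70/3 dollars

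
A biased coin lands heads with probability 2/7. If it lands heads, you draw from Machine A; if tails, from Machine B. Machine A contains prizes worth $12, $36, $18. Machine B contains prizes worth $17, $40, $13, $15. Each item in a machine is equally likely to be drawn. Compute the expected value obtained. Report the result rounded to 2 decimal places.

E[X | Machine A] = (12 + 36 + 18)/3 = 22
E[X | Machine B] = (17 + 40 + 13 + 15)/4 = 85/4
E[X] = (2/7)·22 + (5/7)·85/4 = 601/28 ≈ 21.46

$21.46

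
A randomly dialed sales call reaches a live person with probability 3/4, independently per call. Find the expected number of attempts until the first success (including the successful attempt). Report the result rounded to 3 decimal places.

1.333

For a geometric distribution, E[trials] = 1/p = 1/(3/4) = 4/3.
≈ 1.333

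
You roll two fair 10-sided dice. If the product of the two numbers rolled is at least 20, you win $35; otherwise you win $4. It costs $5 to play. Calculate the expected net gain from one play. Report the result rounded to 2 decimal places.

E[payout] = (21/50)·4 + (29/50)·35 = 1099/50
Expected profit = 1099/50 − 5 = 849/50 ≈ $16.98

$16.98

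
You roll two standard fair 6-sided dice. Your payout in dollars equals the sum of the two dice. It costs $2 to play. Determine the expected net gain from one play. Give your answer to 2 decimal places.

Distribution of the sum of the two dice: 2 w.p. 1/36, 3 w.p. 1/18, 4 w.p. 1/12, 5 w.p. 1/9, 6 w.p. 5/36, 7 w.p. 1/6, …
E[payout] = (1/36)·2 + (1/18)·3 + (1/12)·4 + (1/9)·5 + (5/36)·6 + (1/6)·7 + (5/36)·8 + (1/9)·9 + (1/12)·10 + (1/18)·11 + (1/36)·12 = 7
Expected profit = 7 − 2 = 5 ≈ $5.00

$5.00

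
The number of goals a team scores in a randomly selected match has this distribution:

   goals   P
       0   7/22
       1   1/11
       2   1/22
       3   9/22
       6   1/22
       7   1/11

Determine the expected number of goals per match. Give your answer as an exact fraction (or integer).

E[X] = (7/22)·0 + (1/11)·1 + (1/22)·2 + (9/22)·3 + (1/22)·6 + (1/11)·7
     = 51/22

51/22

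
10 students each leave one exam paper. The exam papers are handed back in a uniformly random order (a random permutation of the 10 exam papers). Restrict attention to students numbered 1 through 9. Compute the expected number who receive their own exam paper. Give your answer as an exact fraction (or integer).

Let Xᵢ = 1 if person i gets their own exam paper. For each i, P(Xᵢ=1) = 1/10.
By linearity of expectation, E[X₁+…+X_9] = 9·(1/10) = 9/10.

9/10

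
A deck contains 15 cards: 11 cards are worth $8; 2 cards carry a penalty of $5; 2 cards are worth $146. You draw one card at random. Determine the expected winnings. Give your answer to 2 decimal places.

$24.67

E[payout] = (11/15)·8 + (2/15)·(-5) + (2/15)·146 = 74/3
≈ $24.67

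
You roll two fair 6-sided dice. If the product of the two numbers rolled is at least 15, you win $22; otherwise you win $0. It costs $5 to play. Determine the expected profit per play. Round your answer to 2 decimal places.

$2.94

E[payout] = (23/36)·0 + (13/36)·22 = 143/18
Expected profit = 143/18 − 5 = 53/18 ≈ $2.94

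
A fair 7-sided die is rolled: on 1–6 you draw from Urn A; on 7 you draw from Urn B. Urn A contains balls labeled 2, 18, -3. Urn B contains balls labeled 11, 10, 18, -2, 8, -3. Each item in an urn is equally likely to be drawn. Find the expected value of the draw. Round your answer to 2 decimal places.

E[X | Urn A] = (2 + 18 − 3)/3 = 17/3
E[X | Urn B] = (11 + 10 + 18 − 2 + 8 − 3)/6 = 7
E[X] = (6/7)·17/3 + (1/7)·7 = 41/7 ≈ 5.86

5.86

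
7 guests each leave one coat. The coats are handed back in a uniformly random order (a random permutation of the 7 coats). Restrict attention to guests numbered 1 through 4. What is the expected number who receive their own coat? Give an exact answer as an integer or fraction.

Let Xᵢ = 1 if person i gets their own coat. For each i, P(Xᵢ=1) = 1/7.
By linearity of expectation, E[X₁+…+X_4] = 4·(1/7) = 4/7.

4/7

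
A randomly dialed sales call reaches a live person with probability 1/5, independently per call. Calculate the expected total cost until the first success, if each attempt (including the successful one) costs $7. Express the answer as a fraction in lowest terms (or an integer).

$35

E[#attempts] = 1/p = 5; E[cost] = 7·5 = 35.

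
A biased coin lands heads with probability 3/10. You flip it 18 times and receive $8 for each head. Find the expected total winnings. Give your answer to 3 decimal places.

E[#heads] = 18·3/10 = 27/5 (linearity over flips).
E[winnings] = 8·27/5 = 216/5.
≈ 43.200

$43.200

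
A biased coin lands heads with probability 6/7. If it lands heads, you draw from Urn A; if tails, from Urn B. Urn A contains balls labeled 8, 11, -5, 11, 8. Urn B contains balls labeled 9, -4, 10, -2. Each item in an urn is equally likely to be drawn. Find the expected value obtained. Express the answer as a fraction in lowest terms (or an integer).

E[X | Urn A] = (8 + 11 − 5 + 11 + 8)/5 = 33/5
E[X | Urn B] = (9 − 4 + 10 − 2)/4 = 13/4
E[X] = (6/7)·33/5 + (1/7)·13/4 = 857/140

857/140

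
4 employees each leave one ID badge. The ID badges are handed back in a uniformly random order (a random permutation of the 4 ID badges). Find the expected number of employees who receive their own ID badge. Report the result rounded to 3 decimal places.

Let Xᵢ = 1 if person i gets their own ID badge. For each i, P(Xᵢ=1) = 1/4.
By linearity of expectation, E[X₁+…+X_4] = 4·(1/4) = 1.
≈ 1.000

1.000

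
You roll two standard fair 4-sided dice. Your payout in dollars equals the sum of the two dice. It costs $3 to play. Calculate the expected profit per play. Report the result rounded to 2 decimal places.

$2.00

Distribution of the sum of the two dice: 2 w.p. 1/16, 3 w.p. 1/8, 4 w.p. 3/16, 5 w.p. 1/4, 6 w.p. 3/16, 7 w.p. 1/8, …
E[payout] = (1/16)·2 + (1/8)·3 + (3/16)·4 + (1/4)·5 + (3/16)·6 + (1/8)·7 + (1/16)·8 = 5
Expected profit = 5 − 3 = 2 ≈ $2.00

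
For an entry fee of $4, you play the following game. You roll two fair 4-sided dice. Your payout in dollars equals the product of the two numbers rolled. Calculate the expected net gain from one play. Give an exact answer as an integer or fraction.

9/4 dollars

Distribution of the product of the two numbers rolled: 1 w.p. 1/16, 2 w.p. 1/8, 3 w.p. 1/8, 4 w.p. 3/16, 6 w.p. 1/8, 8 w.p. 1/8, …
E[payout] = (1/16)·1 + (1/8)·2 + (1/8)·3 + (3/16)·4 + (1/8)·6 + (1/8)·8 + (1/16)·9 + (1/8)·12 + (1/16)·16 = 25/4
Expected profit = 25/4 − 4 = 9/4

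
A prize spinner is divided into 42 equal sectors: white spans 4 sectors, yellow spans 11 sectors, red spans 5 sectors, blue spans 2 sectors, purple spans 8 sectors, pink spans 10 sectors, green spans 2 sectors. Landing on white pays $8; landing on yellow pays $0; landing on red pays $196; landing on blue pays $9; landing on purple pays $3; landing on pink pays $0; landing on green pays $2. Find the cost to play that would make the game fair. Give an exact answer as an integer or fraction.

E[payout] = (4/42)·8 + (11/42)·0 + (5/42)·196 + (2/42)·9 + (8/42)·3 + (10/42)·0 + (2/42)·2 = 529/21
Fair fee = E[payout] = 529/21

529/21 dollars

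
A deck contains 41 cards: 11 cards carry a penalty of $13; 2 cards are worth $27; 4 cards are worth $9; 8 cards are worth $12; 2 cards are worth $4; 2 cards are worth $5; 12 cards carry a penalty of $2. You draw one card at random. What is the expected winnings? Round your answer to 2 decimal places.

E[payout] = (11/41)·(-13) + (2/41)·27 + (4/41)·9 + (8/41)·12 + (2/41)·4 + (2/41)·5 + (12/41)·(-2) = 37/41
≈ $0.90

$0.90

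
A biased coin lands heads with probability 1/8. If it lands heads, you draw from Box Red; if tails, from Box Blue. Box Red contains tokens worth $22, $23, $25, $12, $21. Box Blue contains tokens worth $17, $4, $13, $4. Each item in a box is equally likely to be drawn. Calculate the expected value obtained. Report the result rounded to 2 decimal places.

$10.89

E[X | Box Red] = (22 + 23 + 25 + 12 + 21)/5 = 103/5
E[X | Box Blue] = (17 + 4 + 13 + 4)/4 = 19/2
E[X] = (1/8)·103/5 + (7/8)·19/2 = 871/80 ≈ 10.89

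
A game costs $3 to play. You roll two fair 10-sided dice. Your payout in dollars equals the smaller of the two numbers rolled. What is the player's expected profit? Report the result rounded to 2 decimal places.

Distribution of the smaller of the two numbers rolled: 1 w.p. 19/100, 2 w.p. 17/100, 3 w.p. 3/20, 4 w.p. 13/100, 5 w.p. 11/100, 6 w.p. 9/100, …
E[payout] = (19/100)·1 + (17/100)·2 + (3/20)·3 + (13/100)·4 + (11/100)·5 + (9/100)·6 + (7/100)·7 + (1/20)·8 + (3/100)·9 + (1/100)·10 = 77/20
Expected profit = 77/20 − 3 = 17/20 ≈ $0.85

$0.85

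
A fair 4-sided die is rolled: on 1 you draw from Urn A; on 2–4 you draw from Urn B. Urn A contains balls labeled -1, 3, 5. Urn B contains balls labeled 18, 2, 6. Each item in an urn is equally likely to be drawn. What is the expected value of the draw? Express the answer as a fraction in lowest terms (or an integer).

E[X | Urn A] = (-1 + 3 + 5)/3 = 7/3
E[X | Urn B] = (18 + 2 + 6)/3 = 26/3
E[X] = (1/4)·7/3 + (3/4)·26/3 = 85/12

85/12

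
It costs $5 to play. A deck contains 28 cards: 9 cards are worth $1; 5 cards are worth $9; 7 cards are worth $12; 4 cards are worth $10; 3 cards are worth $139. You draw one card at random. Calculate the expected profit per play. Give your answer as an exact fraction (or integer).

E[payout] = (9/28)·1 + (5/28)·9 + (7/28)·12 + (4/28)·10 + (3/28)·139 = 85/4
Expected profit = 85/4 − 5 = 65/4

65/4 dollars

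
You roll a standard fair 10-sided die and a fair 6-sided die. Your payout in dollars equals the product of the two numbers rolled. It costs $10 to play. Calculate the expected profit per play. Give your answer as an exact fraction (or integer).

37/4 dollars

Distribution of the product of the two numbers rolled: 1 w.p. 1/60, 2 w.p. 1/30, 3 w.p. 1/30, 4 w.p. 1/20, 5 w.p. 1/30, 6 w.p. 1/15, …
E[payout] = (1/60)·1 + (1/30)·2 + (1/30)·3 + (1/20)·4 + (1/30)·5 + (1/15)·6 + (1/60)·7 + (1/20)·8 + (1/30)·9 + (1/20)·10 + (1/15)·12 + (1/60)·14 + (1/30)·15 + (1/30)·16 + (1/20)·18 + (1/20)·20 + (1/60)·21 + (1/20)·24 + (1/60)·25 + (1/60)·27 + (1/60)·28 + (1/20)·30 + (1/60)·32 + (1/60)·35 + (1/30)·36 + (1/30)·40 + (1/60)·42 + (1/60)·45 + (1/60)·48 + (1/60)·50 + (1/60)·54 + (1/60)·60 = 77/4
Expected profit = 77/4 − 10 = 37/4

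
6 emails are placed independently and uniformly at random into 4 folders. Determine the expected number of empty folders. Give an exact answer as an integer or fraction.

729/1024

Let Xⱼ=1 if folder j is empty. P(Xⱼ=1) = ((4-1)/4)^6 = 729/4096.
By linearity, E[#empty] = 4·729/4096 = 729/1024.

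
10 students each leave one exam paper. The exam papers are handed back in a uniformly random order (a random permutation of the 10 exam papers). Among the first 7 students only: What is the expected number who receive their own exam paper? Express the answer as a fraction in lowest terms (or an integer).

7/10

Let Xᵢ = 1 if person i gets their own exam paper. For each i, P(Xᵢ=1) = 1/10.
By linearity of expectation, E[X₁+…+X_7] = 7·(1/10) = 7/10.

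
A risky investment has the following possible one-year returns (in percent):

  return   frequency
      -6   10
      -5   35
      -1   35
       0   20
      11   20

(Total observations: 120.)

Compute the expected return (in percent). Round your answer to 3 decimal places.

Total = 120, so P(return=-6) = 10/120, etc.
E[X] = (1/12)·(-6) + (7/24)·(-5) + (7/24)·(-1) + (1/6)·0 + (1/6)·11
     = -5/12 ≈ -0.417

-0.417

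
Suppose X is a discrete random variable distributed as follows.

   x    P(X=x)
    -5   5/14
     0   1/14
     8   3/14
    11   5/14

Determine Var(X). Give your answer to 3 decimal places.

E[X] = (5/14)·(-5) + (1/14)·0 + (3/14)·8 + (5/14)·11 = 27/7
E[X²] = (5/14)·25 + (1/14)·0 + (3/14)·64 + (5/14)·121 = 461/7
Var(X) = 461/7 − (27/7)² = 2498/49 ≈ 50.980

50.980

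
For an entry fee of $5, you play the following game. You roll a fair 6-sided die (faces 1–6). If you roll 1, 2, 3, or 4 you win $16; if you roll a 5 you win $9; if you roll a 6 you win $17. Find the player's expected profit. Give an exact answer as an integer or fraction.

E[payout] = (1/6)·9 + (2/3)·16 + (1/6)·17 = 15
Expected profit = 15 − 5 = 10

$10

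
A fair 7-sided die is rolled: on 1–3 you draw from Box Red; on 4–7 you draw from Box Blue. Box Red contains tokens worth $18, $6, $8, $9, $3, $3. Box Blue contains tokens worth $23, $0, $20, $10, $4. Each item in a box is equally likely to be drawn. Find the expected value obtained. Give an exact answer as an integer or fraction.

E[X | Box Red] = (18 + 6 + 8 + 9 + 3 + 3)/6 = 47/6
E[X | Box Blue] = (23 + 0 + 20 + 10 + 4)/5 = 57/5
E[X] = (3/7)·47/6 + (4/7)·57/5 = 691/70

691/70 dollars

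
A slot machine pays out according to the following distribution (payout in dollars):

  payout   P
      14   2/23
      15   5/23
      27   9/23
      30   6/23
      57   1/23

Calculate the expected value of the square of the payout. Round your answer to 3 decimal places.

727.261

E[X²] = (2/23)·196 + (5/23)·225 + (9/23)·729 + (6/23)·900 + (1/23)·3249
     = 16727/23 ≈ 727.261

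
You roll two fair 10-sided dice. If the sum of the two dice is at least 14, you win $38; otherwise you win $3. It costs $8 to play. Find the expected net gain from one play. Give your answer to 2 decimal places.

$4.80

E[payout] = (18/25)·3 + (7/25)·38 = 64/5
Expected profit = 64/5 − 8 = 24/5 ≈ $4.80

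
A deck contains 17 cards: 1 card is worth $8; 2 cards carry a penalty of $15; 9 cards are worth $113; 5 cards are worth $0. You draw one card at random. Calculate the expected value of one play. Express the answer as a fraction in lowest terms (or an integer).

E[payout] = (1/17)·8 + (2/17)·(-15) + (9/17)·113 + (5/17)·0 = 995/17

995/17 dollars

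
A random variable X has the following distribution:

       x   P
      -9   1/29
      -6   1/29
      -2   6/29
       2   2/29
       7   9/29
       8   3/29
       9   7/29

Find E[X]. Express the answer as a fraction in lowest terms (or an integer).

E[X] = (1/29)·(-9) + (1/29)·(-6) + (6/29)·(-2) + (2/29)·2 + (9/29)·7 + (3/29)·8 + (7/29)·9
     = 127/29

127/29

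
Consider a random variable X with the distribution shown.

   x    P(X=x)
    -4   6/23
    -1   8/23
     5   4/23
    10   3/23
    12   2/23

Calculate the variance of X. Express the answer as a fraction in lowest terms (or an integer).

16452/529

E[X] = (6/23)·(-4) + (8/23)·(-1) + (4/23)·5 + (3/23)·10 + (2/23)·12 = 42/23
E[X²] = (6/23)·16 + (8/23)·1 + (4/23)·25 + (3/23)·100 + (2/23)·144 = 792/23
Var(X) = 792/23 − (42/23)² = 16452/529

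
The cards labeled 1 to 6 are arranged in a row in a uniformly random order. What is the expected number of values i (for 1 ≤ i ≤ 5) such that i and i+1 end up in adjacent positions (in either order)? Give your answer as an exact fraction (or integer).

5/3

For each i ∈ {1,…,5}, let Xᵢ = 1 if i and i+1 are adjacent. P(Xᵢ=1) = 2·(6−1)!/6! = 2/6.
By linearity, E[ΣXᵢ] = (5)·(2/6) = 5/3.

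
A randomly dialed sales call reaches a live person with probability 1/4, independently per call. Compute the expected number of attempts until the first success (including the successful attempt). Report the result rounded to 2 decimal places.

For a geometric distribution, E[trials] = 1/p = 1/(1/4) = 4.
≈ 4.00

4.00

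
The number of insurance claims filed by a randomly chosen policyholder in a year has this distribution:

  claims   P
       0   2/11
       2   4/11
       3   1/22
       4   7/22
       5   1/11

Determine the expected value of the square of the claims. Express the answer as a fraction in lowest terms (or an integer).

203/22

E[X²] = (2/11)·0 + (4/11)·4 + (1/22)·9 + (7/22)·16 + (1/11)·25
     = 203/22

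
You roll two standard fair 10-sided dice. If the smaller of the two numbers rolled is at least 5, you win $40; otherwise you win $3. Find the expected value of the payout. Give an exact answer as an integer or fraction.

408/25 dollars

E[payout] = (16/25)·3 + (9/25)·40 = 408/25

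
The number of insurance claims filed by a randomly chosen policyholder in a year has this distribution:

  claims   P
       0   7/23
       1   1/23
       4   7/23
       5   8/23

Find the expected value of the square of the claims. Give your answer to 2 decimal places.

E[X²] = (7/23)·0 + (1/23)·1 + (7/23)·16 + (8/23)·25
     = 313/23 ≈ 13.61

13.61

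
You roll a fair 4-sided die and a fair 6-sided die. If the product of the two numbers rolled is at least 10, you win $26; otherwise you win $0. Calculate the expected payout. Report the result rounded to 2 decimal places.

E[payout] = (5/8)·0 + (3/8)·26 = 39/4
≈ $9.75

$9.75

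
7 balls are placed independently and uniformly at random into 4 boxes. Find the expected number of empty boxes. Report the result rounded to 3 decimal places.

Let Xⱼ=1 if box j is empty. P(Xⱼ=1) = ((4-1)/4)^7 = 2187/16384.
By linearity, E[#empty] = 4·2187/16384 = 2187/4096.
≈ 0.534

0.534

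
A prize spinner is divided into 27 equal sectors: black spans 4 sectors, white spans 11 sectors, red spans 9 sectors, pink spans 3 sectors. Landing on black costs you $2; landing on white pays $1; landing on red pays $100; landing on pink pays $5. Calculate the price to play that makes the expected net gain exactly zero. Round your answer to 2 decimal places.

$34.00

E[payout] = (4/27)·(-2) + (11/27)·1 + (9/27)·100 + (3/27)·5 = 34
Fair fee = E[payout] = 34 ≈ $34.00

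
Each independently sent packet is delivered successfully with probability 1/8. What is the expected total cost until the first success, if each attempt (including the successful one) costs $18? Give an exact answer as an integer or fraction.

$144

E[#attempts] = 1/p = 8; E[cost] = 18·8 = 144.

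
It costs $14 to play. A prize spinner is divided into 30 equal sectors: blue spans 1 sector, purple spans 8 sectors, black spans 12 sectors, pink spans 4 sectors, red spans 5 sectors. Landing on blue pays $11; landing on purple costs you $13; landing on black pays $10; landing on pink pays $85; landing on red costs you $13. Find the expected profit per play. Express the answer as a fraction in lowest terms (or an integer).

-59/15 dollars

E[payout] = (1/30)·11 + (8/30)·(-13) + (12/30)·10 + (4/30)·85 + (5/30)·(-13) = 151/15
Expected profit = 151/15 − 14 = -59/15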